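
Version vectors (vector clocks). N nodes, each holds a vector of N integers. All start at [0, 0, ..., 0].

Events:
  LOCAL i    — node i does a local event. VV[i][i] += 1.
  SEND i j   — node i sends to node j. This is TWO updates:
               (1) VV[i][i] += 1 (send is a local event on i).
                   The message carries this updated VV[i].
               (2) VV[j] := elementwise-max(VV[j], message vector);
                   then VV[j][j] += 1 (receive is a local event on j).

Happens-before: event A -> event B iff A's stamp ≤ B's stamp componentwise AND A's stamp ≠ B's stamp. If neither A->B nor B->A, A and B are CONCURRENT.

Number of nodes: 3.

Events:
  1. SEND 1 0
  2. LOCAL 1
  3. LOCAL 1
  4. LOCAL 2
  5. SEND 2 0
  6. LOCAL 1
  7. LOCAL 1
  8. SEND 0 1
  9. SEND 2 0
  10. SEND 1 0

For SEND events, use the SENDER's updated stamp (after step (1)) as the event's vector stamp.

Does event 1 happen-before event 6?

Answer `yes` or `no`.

Answer: yes

Derivation:
Initial: VV[0]=[0, 0, 0]
Initial: VV[1]=[0, 0, 0]
Initial: VV[2]=[0, 0, 0]
Event 1: SEND 1->0: VV[1][1]++ -> VV[1]=[0, 1, 0], msg_vec=[0, 1, 0]; VV[0]=max(VV[0],msg_vec) then VV[0][0]++ -> VV[0]=[1, 1, 0]
Event 2: LOCAL 1: VV[1][1]++ -> VV[1]=[0, 2, 0]
Event 3: LOCAL 1: VV[1][1]++ -> VV[1]=[0, 3, 0]
Event 4: LOCAL 2: VV[2][2]++ -> VV[2]=[0, 0, 1]
Event 5: SEND 2->0: VV[2][2]++ -> VV[2]=[0, 0, 2], msg_vec=[0, 0, 2]; VV[0]=max(VV[0],msg_vec) then VV[0][0]++ -> VV[0]=[2, 1, 2]
Event 6: LOCAL 1: VV[1][1]++ -> VV[1]=[0, 4, 0]
Event 7: LOCAL 1: VV[1][1]++ -> VV[1]=[0, 5, 0]
Event 8: SEND 0->1: VV[0][0]++ -> VV[0]=[3, 1, 2], msg_vec=[3, 1, 2]; VV[1]=max(VV[1],msg_vec) then VV[1][1]++ -> VV[1]=[3, 6, 2]
Event 9: SEND 2->0: VV[2][2]++ -> VV[2]=[0, 0, 3], msg_vec=[0, 0, 3]; VV[0]=max(VV[0],msg_vec) then VV[0][0]++ -> VV[0]=[4, 1, 3]
Event 10: SEND 1->0: VV[1][1]++ -> VV[1]=[3, 7, 2], msg_vec=[3, 7, 2]; VV[0]=max(VV[0],msg_vec) then VV[0][0]++ -> VV[0]=[5, 7, 3]
Event 1 stamp: [0, 1, 0]
Event 6 stamp: [0, 4, 0]
[0, 1, 0] <= [0, 4, 0]? True. Equal? False. Happens-before: True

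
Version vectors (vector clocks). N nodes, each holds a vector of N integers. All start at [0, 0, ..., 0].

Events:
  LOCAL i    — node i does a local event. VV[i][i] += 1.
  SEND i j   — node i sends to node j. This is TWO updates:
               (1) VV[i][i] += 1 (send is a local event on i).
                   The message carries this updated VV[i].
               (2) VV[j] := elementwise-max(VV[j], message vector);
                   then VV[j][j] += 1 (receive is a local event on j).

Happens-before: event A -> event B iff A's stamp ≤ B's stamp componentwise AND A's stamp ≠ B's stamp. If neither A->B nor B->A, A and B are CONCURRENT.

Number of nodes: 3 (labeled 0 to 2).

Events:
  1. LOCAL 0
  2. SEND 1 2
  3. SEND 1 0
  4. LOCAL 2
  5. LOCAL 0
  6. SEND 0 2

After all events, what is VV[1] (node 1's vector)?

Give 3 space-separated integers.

Answer: 0 2 0

Derivation:
Initial: VV[0]=[0, 0, 0]
Initial: VV[1]=[0, 0, 0]
Initial: VV[2]=[0, 0, 0]
Event 1: LOCAL 0: VV[0][0]++ -> VV[0]=[1, 0, 0]
Event 2: SEND 1->2: VV[1][1]++ -> VV[1]=[0, 1, 0], msg_vec=[0, 1, 0]; VV[2]=max(VV[2],msg_vec) then VV[2][2]++ -> VV[2]=[0, 1, 1]
Event 3: SEND 1->0: VV[1][1]++ -> VV[1]=[0, 2, 0], msg_vec=[0, 2, 0]; VV[0]=max(VV[0],msg_vec) then VV[0][0]++ -> VV[0]=[2, 2, 0]
Event 4: LOCAL 2: VV[2][2]++ -> VV[2]=[0, 1, 2]
Event 5: LOCAL 0: VV[0][0]++ -> VV[0]=[3, 2, 0]
Event 6: SEND 0->2: VV[0][0]++ -> VV[0]=[4, 2, 0], msg_vec=[4, 2, 0]; VV[2]=max(VV[2],msg_vec) then VV[2][2]++ -> VV[2]=[4, 2, 3]
Final vectors: VV[0]=[4, 2, 0]; VV[1]=[0, 2, 0]; VV[2]=[4, 2, 3]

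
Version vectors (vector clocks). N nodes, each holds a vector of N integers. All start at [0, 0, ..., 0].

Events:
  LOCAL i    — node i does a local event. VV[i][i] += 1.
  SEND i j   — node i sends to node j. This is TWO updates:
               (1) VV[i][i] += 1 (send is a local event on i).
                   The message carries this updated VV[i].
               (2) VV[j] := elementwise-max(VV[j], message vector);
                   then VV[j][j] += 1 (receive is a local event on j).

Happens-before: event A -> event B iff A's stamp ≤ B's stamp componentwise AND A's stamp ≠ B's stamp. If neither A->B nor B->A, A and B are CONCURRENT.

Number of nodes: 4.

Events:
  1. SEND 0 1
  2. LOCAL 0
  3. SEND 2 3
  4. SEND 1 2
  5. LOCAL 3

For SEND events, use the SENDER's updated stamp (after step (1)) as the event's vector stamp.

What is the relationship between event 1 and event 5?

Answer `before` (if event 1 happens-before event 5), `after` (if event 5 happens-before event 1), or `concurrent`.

Answer: concurrent

Derivation:
Initial: VV[0]=[0, 0, 0, 0]
Initial: VV[1]=[0, 0, 0, 0]
Initial: VV[2]=[0, 0, 0, 0]
Initial: VV[3]=[0, 0, 0, 0]
Event 1: SEND 0->1: VV[0][0]++ -> VV[0]=[1, 0, 0, 0], msg_vec=[1, 0, 0, 0]; VV[1]=max(VV[1],msg_vec) then VV[1][1]++ -> VV[1]=[1, 1, 0, 0]
Event 2: LOCAL 0: VV[0][0]++ -> VV[0]=[2, 0, 0, 0]
Event 3: SEND 2->3: VV[2][2]++ -> VV[2]=[0, 0, 1, 0], msg_vec=[0, 0, 1, 0]; VV[3]=max(VV[3],msg_vec) then VV[3][3]++ -> VV[3]=[0, 0, 1, 1]
Event 4: SEND 1->2: VV[1][1]++ -> VV[1]=[1, 2, 0, 0], msg_vec=[1, 2, 0, 0]; VV[2]=max(VV[2],msg_vec) then VV[2][2]++ -> VV[2]=[1, 2, 2, 0]
Event 5: LOCAL 3: VV[3][3]++ -> VV[3]=[0, 0, 1, 2]
Event 1 stamp: [1, 0, 0, 0]
Event 5 stamp: [0, 0, 1, 2]
[1, 0, 0, 0] <= [0, 0, 1, 2]? False
[0, 0, 1, 2] <= [1, 0, 0, 0]? False
Relation: concurrent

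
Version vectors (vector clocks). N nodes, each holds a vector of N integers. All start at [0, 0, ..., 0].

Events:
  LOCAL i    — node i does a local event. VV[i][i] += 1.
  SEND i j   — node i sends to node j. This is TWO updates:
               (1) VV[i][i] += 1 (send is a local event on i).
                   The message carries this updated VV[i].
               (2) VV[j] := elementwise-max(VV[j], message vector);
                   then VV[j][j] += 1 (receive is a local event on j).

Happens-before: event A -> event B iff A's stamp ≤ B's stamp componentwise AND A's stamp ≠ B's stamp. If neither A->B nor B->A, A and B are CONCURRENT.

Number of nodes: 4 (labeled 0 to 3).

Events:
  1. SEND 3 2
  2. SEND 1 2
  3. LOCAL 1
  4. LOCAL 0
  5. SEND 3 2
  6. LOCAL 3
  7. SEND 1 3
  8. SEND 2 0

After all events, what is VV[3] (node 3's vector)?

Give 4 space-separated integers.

Initial: VV[0]=[0, 0, 0, 0]
Initial: VV[1]=[0, 0, 0, 0]
Initial: VV[2]=[0, 0, 0, 0]
Initial: VV[3]=[0, 0, 0, 0]
Event 1: SEND 3->2: VV[3][3]++ -> VV[3]=[0, 0, 0, 1], msg_vec=[0, 0, 0, 1]; VV[2]=max(VV[2],msg_vec) then VV[2][2]++ -> VV[2]=[0, 0, 1, 1]
Event 2: SEND 1->2: VV[1][1]++ -> VV[1]=[0, 1, 0, 0], msg_vec=[0, 1, 0, 0]; VV[2]=max(VV[2],msg_vec) then VV[2][2]++ -> VV[2]=[0, 1, 2, 1]
Event 3: LOCAL 1: VV[1][1]++ -> VV[1]=[0, 2, 0, 0]
Event 4: LOCAL 0: VV[0][0]++ -> VV[0]=[1, 0, 0, 0]
Event 5: SEND 3->2: VV[3][3]++ -> VV[3]=[0, 0, 0, 2], msg_vec=[0, 0, 0, 2]; VV[2]=max(VV[2],msg_vec) then VV[2][2]++ -> VV[2]=[0, 1, 3, 2]
Event 6: LOCAL 3: VV[3][3]++ -> VV[3]=[0, 0, 0, 3]
Event 7: SEND 1->3: VV[1][1]++ -> VV[1]=[0, 3, 0, 0], msg_vec=[0, 3, 0, 0]; VV[3]=max(VV[3],msg_vec) then VV[3][3]++ -> VV[3]=[0, 3, 0, 4]
Event 8: SEND 2->0: VV[2][2]++ -> VV[2]=[0, 1, 4, 2], msg_vec=[0, 1, 4, 2]; VV[0]=max(VV[0],msg_vec) then VV[0][0]++ -> VV[0]=[2, 1, 4, 2]
Final vectors: VV[0]=[2, 1, 4, 2]; VV[1]=[0, 3, 0, 0]; VV[2]=[0, 1, 4, 2]; VV[3]=[0, 3, 0, 4]

Answer: 0 3 0 4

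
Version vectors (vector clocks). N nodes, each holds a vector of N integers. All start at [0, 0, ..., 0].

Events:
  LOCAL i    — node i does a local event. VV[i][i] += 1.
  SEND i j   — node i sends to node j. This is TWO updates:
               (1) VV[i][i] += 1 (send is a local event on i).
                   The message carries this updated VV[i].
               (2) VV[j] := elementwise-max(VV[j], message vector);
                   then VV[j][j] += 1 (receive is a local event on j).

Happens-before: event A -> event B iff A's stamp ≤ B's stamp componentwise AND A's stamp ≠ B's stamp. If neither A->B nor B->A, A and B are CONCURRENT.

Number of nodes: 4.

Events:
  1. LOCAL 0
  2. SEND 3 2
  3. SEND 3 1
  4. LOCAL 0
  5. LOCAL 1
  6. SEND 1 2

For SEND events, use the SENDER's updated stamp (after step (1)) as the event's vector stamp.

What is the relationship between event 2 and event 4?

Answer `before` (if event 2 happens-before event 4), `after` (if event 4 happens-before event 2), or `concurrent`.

Answer: concurrent

Derivation:
Initial: VV[0]=[0, 0, 0, 0]
Initial: VV[1]=[0, 0, 0, 0]
Initial: VV[2]=[0, 0, 0, 0]
Initial: VV[3]=[0, 0, 0, 0]
Event 1: LOCAL 0: VV[0][0]++ -> VV[0]=[1, 0, 0, 0]
Event 2: SEND 3->2: VV[3][3]++ -> VV[3]=[0, 0, 0, 1], msg_vec=[0, 0, 0, 1]; VV[2]=max(VV[2],msg_vec) then VV[2][2]++ -> VV[2]=[0, 0, 1, 1]
Event 3: SEND 3->1: VV[3][3]++ -> VV[3]=[0, 0, 0, 2], msg_vec=[0, 0, 0, 2]; VV[1]=max(VV[1],msg_vec) then VV[1][1]++ -> VV[1]=[0, 1, 0, 2]
Event 4: LOCAL 0: VV[0][0]++ -> VV[0]=[2, 0, 0, 0]
Event 5: LOCAL 1: VV[1][1]++ -> VV[1]=[0, 2, 0, 2]
Event 6: SEND 1->2: VV[1][1]++ -> VV[1]=[0, 3, 0, 2], msg_vec=[0, 3, 0, 2]; VV[2]=max(VV[2],msg_vec) then VV[2][2]++ -> VV[2]=[0, 3, 2, 2]
Event 2 stamp: [0, 0, 0, 1]
Event 4 stamp: [2, 0, 0, 0]
[0, 0, 0, 1] <= [2, 0, 0, 0]? False
[2, 0, 0, 0] <= [0, 0, 0, 1]? False
Relation: concurrent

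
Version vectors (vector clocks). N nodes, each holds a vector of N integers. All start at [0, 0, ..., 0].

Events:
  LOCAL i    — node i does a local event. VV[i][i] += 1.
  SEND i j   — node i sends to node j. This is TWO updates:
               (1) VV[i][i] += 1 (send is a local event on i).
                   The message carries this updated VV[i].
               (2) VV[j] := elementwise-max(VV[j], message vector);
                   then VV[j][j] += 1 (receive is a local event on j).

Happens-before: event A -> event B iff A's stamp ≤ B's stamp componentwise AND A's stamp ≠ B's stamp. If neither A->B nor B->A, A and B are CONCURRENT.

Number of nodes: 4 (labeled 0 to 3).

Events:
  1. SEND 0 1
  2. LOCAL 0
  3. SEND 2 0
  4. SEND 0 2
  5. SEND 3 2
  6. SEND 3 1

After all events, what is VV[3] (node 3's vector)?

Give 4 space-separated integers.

Answer: 0 0 0 2

Derivation:
Initial: VV[0]=[0, 0, 0, 0]
Initial: VV[1]=[0, 0, 0, 0]
Initial: VV[2]=[0, 0, 0, 0]
Initial: VV[3]=[0, 0, 0, 0]
Event 1: SEND 0->1: VV[0][0]++ -> VV[0]=[1, 0, 0, 0], msg_vec=[1, 0, 0, 0]; VV[1]=max(VV[1],msg_vec) then VV[1][1]++ -> VV[1]=[1, 1, 0, 0]
Event 2: LOCAL 0: VV[0][0]++ -> VV[0]=[2, 0, 0, 0]
Event 3: SEND 2->0: VV[2][2]++ -> VV[2]=[0, 0, 1, 0], msg_vec=[0, 0, 1, 0]; VV[0]=max(VV[0],msg_vec) then VV[0][0]++ -> VV[0]=[3, 0, 1, 0]
Event 4: SEND 0->2: VV[0][0]++ -> VV[0]=[4, 0, 1, 0], msg_vec=[4, 0, 1, 0]; VV[2]=max(VV[2],msg_vec) then VV[2][2]++ -> VV[2]=[4, 0, 2, 0]
Event 5: SEND 3->2: VV[3][3]++ -> VV[3]=[0, 0, 0, 1], msg_vec=[0, 0, 0, 1]; VV[2]=max(VV[2],msg_vec) then VV[2][2]++ -> VV[2]=[4, 0, 3, 1]
Event 6: SEND 3->1: VV[3][3]++ -> VV[3]=[0, 0, 0, 2], msg_vec=[0, 0, 0, 2]; VV[1]=max(VV[1],msg_vec) then VV[1][1]++ -> VV[1]=[1, 2, 0, 2]
Final vectors: VV[0]=[4, 0, 1, 0]; VV[1]=[1, 2, 0, 2]; VV[2]=[4, 0, 3, 1]; VV[3]=[0, 0, 0, 2]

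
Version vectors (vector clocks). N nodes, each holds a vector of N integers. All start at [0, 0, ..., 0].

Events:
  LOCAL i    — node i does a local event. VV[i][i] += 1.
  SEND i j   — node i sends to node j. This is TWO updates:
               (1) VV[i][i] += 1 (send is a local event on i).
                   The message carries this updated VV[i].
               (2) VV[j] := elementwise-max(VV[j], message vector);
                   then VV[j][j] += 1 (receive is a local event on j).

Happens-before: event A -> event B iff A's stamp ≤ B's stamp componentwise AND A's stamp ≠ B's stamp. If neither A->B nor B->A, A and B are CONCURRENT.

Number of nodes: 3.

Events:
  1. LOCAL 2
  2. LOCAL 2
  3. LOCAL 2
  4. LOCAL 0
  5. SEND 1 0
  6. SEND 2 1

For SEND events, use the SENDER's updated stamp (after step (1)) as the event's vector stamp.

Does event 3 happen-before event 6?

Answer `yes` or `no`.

Initial: VV[0]=[0, 0, 0]
Initial: VV[1]=[0, 0, 0]
Initial: VV[2]=[0, 0, 0]
Event 1: LOCAL 2: VV[2][2]++ -> VV[2]=[0, 0, 1]
Event 2: LOCAL 2: VV[2][2]++ -> VV[2]=[0, 0, 2]
Event 3: LOCAL 2: VV[2][2]++ -> VV[2]=[0, 0, 3]
Event 4: LOCAL 0: VV[0][0]++ -> VV[0]=[1, 0, 0]
Event 5: SEND 1->0: VV[1][1]++ -> VV[1]=[0, 1, 0], msg_vec=[0, 1, 0]; VV[0]=max(VV[0],msg_vec) then VV[0][0]++ -> VV[0]=[2, 1, 0]
Event 6: SEND 2->1: VV[2][2]++ -> VV[2]=[0, 0, 4], msg_vec=[0, 0, 4]; VV[1]=max(VV[1],msg_vec) then VV[1][1]++ -> VV[1]=[0, 2, 4]
Event 3 stamp: [0, 0, 3]
Event 6 stamp: [0, 0, 4]
[0, 0, 3] <= [0, 0, 4]? True. Equal? False. Happens-before: True

Answer: yes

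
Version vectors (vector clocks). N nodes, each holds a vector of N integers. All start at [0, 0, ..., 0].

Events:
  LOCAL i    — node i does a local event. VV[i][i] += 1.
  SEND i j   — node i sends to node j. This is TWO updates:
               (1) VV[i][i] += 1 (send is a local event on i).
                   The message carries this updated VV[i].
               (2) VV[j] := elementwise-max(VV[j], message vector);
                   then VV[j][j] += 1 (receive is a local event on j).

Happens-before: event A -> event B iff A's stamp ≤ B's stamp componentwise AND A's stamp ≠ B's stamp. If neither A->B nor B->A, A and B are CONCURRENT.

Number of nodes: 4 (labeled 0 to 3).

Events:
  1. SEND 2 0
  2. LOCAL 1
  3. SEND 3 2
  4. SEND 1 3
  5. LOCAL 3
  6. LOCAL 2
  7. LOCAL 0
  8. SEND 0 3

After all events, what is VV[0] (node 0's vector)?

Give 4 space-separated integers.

Answer: 3 0 1 0

Derivation:
Initial: VV[0]=[0, 0, 0, 0]
Initial: VV[1]=[0, 0, 0, 0]
Initial: VV[2]=[0, 0, 0, 0]
Initial: VV[3]=[0, 0, 0, 0]
Event 1: SEND 2->0: VV[2][2]++ -> VV[2]=[0, 0, 1, 0], msg_vec=[0, 0, 1, 0]; VV[0]=max(VV[0],msg_vec) then VV[0][0]++ -> VV[0]=[1, 0, 1, 0]
Event 2: LOCAL 1: VV[1][1]++ -> VV[1]=[0, 1, 0, 0]
Event 3: SEND 3->2: VV[3][3]++ -> VV[3]=[0, 0, 0, 1], msg_vec=[0, 0, 0, 1]; VV[2]=max(VV[2],msg_vec) then VV[2][2]++ -> VV[2]=[0, 0, 2, 1]
Event 4: SEND 1->3: VV[1][1]++ -> VV[1]=[0, 2, 0, 0], msg_vec=[0, 2, 0, 0]; VV[3]=max(VV[3],msg_vec) then VV[3][3]++ -> VV[3]=[0, 2, 0, 2]
Event 5: LOCAL 3: VV[3][3]++ -> VV[3]=[0, 2, 0, 3]
Event 6: LOCAL 2: VV[2][2]++ -> VV[2]=[0, 0, 3, 1]
Event 7: LOCAL 0: VV[0][0]++ -> VV[0]=[2, 0, 1, 0]
Event 8: SEND 0->3: VV[0][0]++ -> VV[0]=[3, 0, 1, 0], msg_vec=[3, 0, 1, 0]; VV[3]=max(VV[3],msg_vec) then VV[3][3]++ -> VV[3]=[3, 2, 1, 4]
Final vectors: VV[0]=[3, 0, 1, 0]; VV[1]=[0, 2, 0, 0]; VV[2]=[0, 0, 3, 1]; VV[3]=[3, 2, 1, 4]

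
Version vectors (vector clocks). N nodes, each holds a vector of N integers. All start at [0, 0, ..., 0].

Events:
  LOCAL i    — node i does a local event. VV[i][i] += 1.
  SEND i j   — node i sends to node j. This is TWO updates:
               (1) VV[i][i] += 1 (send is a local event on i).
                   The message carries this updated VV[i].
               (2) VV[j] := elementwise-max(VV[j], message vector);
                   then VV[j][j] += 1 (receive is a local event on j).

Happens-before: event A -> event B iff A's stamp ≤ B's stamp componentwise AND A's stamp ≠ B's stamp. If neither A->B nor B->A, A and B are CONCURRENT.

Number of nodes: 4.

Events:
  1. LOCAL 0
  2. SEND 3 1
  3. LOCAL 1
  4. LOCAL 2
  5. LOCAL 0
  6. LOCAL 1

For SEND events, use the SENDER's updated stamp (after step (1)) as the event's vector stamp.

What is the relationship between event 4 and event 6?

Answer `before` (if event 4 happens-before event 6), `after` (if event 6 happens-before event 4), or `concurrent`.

Initial: VV[0]=[0, 0, 0, 0]
Initial: VV[1]=[0, 0, 0, 0]
Initial: VV[2]=[0, 0, 0, 0]
Initial: VV[3]=[0, 0, 0, 0]
Event 1: LOCAL 0: VV[0][0]++ -> VV[0]=[1, 0, 0, 0]
Event 2: SEND 3->1: VV[3][3]++ -> VV[3]=[0, 0, 0, 1], msg_vec=[0, 0, 0, 1]; VV[1]=max(VV[1],msg_vec) then VV[1][1]++ -> VV[1]=[0, 1, 0, 1]
Event 3: LOCAL 1: VV[1][1]++ -> VV[1]=[0, 2, 0, 1]
Event 4: LOCAL 2: VV[2][2]++ -> VV[2]=[0, 0, 1, 0]
Event 5: LOCAL 0: VV[0][0]++ -> VV[0]=[2, 0, 0, 0]
Event 6: LOCAL 1: VV[1][1]++ -> VV[1]=[0, 3, 0, 1]
Event 4 stamp: [0, 0, 1, 0]
Event 6 stamp: [0, 3, 0, 1]
[0, 0, 1, 0] <= [0, 3, 0, 1]? False
[0, 3, 0, 1] <= [0, 0, 1, 0]? False
Relation: concurrent

Answer: concurrent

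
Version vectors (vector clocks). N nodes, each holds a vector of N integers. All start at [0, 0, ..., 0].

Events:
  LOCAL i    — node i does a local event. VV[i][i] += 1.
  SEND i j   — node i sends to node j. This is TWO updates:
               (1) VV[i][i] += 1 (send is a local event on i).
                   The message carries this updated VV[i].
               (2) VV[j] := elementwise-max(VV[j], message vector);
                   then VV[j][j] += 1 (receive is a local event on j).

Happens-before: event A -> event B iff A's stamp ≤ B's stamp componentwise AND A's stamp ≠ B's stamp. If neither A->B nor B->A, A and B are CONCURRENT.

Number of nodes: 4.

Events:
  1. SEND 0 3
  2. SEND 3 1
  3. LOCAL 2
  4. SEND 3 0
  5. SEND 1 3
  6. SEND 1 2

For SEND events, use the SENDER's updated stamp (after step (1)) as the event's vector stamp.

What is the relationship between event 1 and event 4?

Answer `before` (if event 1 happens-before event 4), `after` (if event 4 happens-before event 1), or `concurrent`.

Initial: VV[0]=[0, 0, 0, 0]
Initial: VV[1]=[0, 0, 0, 0]
Initial: VV[2]=[0, 0, 0, 0]
Initial: VV[3]=[0, 0, 0, 0]
Event 1: SEND 0->3: VV[0][0]++ -> VV[0]=[1, 0, 0, 0], msg_vec=[1, 0, 0, 0]; VV[3]=max(VV[3],msg_vec) then VV[3][3]++ -> VV[3]=[1, 0, 0, 1]
Event 2: SEND 3->1: VV[3][3]++ -> VV[3]=[1, 0, 0, 2], msg_vec=[1, 0, 0, 2]; VV[1]=max(VV[1],msg_vec) then VV[1][1]++ -> VV[1]=[1, 1, 0, 2]
Event 3: LOCAL 2: VV[2][2]++ -> VV[2]=[0, 0, 1, 0]
Event 4: SEND 3->0: VV[3][3]++ -> VV[3]=[1, 0, 0, 3], msg_vec=[1, 0, 0, 3]; VV[0]=max(VV[0],msg_vec) then VV[0][0]++ -> VV[0]=[2, 0, 0, 3]
Event 5: SEND 1->3: VV[1][1]++ -> VV[1]=[1, 2, 0, 2], msg_vec=[1, 2, 0, 2]; VV[3]=max(VV[3],msg_vec) then VV[3][3]++ -> VV[3]=[1, 2, 0, 4]
Event 6: SEND 1->2: VV[1][1]++ -> VV[1]=[1, 3, 0, 2], msg_vec=[1, 3, 0, 2]; VV[2]=max(VV[2],msg_vec) then VV[2][2]++ -> VV[2]=[1, 3, 2, 2]
Event 1 stamp: [1, 0, 0, 0]
Event 4 stamp: [1, 0, 0, 3]
[1, 0, 0, 0] <= [1, 0, 0, 3]? True
[1, 0, 0, 3] <= [1, 0, 0, 0]? False
Relation: before

Answer: before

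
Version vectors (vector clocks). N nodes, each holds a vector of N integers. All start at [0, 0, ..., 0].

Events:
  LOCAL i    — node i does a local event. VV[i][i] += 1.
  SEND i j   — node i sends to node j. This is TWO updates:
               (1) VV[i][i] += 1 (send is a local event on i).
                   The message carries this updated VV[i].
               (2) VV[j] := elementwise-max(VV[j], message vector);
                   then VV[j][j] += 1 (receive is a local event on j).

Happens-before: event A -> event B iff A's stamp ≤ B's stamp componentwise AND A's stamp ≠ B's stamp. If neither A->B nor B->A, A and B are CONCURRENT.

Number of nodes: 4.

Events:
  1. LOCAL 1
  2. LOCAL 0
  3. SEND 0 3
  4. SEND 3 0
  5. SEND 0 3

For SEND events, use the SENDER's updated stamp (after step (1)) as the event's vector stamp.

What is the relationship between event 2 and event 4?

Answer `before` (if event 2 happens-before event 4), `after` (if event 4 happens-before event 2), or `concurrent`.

Answer: before

Derivation:
Initial: VV[0]=[0, 0, 0, 0]
Initial: VV[1]=[0, 0, 0, 0]
Initial: VV[2]=[0, 0, 0, 0]
Initial: VV[3]=[0, 0, 0, 0]
Event 1: LOCAL 1: VV[1][1]++ -> VV[1]=[0, 1, 0, 0]
Event 2: LOCAL 0: VV[0][0]++ -> VV[0]=[1, 0, 0, 0]
Event 3: SEND 0->3: VV[0][0]++ -> VV[0]=[2, 0, 0, 0], msg_vec=[2, 0, 0, 0]; VV[3]=max(VV[3],msg_vec) then VV[3][3]++ -> VV[3]=[2, 0, 0, 1]
Event 4: SEND 3->0: VV[3][3]++ -> VV[3]=[2, 0, 0, 2], msg_vec=[2, 0, 0, 2]; VV[0]=max(VV[0],msg_vec) then VV[0][0]++ -> VV[0]=[3, 0, 0, 2]
Event 5: SEND 0->3: VV[0][0]++ -> VV[0]=[4, 0, 0, 2], msg_vec=[4, 0, 0, 2]; VV[3]=max(VV[3],msg_vec) then VV[3][3]++ -> VV[3]=[4, 0, 0, 3]
Event 2 stamp: [1, 0, 0, 0]
Event 4 stamp: [2, 0, 0, 2]
[1, 0, 0, 0] <= [2, 0, 0, 2]? True
[2, 0, 0, 2] <= [1, 0, 0, 0]? False
Relation: before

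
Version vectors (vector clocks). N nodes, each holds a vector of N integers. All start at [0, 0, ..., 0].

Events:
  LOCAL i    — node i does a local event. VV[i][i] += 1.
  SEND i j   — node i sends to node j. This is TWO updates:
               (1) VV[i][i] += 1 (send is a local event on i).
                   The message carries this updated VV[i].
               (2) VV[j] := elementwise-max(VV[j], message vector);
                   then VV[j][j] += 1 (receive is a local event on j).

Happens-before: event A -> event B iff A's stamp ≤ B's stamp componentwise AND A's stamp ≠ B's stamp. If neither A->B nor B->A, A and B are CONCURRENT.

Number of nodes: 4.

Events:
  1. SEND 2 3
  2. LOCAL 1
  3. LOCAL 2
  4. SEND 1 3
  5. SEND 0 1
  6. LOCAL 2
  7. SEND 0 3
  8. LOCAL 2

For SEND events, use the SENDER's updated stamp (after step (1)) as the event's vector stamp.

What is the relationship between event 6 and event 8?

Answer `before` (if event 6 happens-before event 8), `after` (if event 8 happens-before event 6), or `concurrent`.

Answer: before

Derivation:
Initial: VV[0]=[0, 0, 0, 0]
Initial: VV[1]=[0, 0, 0, 0]
Initial: VV[2]=[0, 0, 0, 0]
Initial: VV[3]=[0, 0, 0, 0]
Event 1: SEND 2->3: VV[2][2]++ -> VV[2]=[0, 0, 1, 0], msg_vec=[0, 0, 1, 0]; VV[3]=max(VV[3],msg_vec) then VV[3][3]++ -> VV[3]=[0, 0, 1, 1]
Event 2: LOCAL 1: VV[1][1]++ -> VV[1]=[0, 1, 0, 0]
Event 3: LOCAL 2: VV[2][2]++ -> VV[2]=[0, 0, 2, 0]
Event 4: SEND 1->3: VV[1][1]++ -> VV[1]=[0, 2, 0, 0], msg_vec=[0, 2, 0, 0]; VV[3]=max(VV[3],msg_vec) then VV[3][3]++ -> VV[3]=[0, 2, 1, 2]
Event 5: SEND 0->1: VV[0][0]++ -> VV[0]=[1, 0, 0, 0], msg_vec=[1, 0, 0, 0]; VV[1]=max(VV[1],msg_vec) then VV[1][1]++ -> VV[1]=[1, 3, 0, 0]
Event 6: LOCAL 2: VV[2][2]++ -> VV[2]=[0, 0, 3, 0]
Event 7: SEND 0->3: VV[0][0]++ -> VV[0]=[2, 0, 0, 0], msg_vec=[2, 0, 0, 0]; VV[3]=max(VV[3],msg_vec) then VV[3][3]++ -> VV[3]=[2, 2, 1, 3]
Event 8: LOCAL 2: VV[2][2]++ -> VV[2]=[0, 0, 4, 0]
Event 6 stamp: [0, 0, 3, 0]
Event 8 stamp: [0, 0, 4, 0]
[0, 0, 3, 0] <= [0, 0, 4, 0]? True
[0, 0, 4, 0] <= [0, 0, 3, 0]? False
Relation: before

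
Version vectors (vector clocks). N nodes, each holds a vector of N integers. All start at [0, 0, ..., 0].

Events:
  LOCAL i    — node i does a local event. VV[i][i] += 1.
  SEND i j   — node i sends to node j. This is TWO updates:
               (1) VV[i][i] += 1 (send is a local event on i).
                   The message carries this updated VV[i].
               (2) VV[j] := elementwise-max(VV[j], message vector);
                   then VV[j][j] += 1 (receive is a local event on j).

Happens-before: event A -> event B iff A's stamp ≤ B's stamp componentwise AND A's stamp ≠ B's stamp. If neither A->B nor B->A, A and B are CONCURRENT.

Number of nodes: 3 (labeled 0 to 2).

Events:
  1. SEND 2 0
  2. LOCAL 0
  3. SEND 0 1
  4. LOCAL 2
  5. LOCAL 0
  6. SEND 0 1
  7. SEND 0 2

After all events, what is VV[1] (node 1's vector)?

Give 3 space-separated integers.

Answer: 5 2 1

Derivation:
Initial: VV[0]=[0, 0, 0]
Initial: VV[1]=[0, 0, 0]
Initial: VV[2]=[0, 0, 0]
Event 1: SEND 2->0: VV[2][2]++ -> VV[2]=[0, 0, 1], msg_vec=[0, 0, 1]; VV[0]=max(VV[0],msg_vec) then VV[0][0]++ -> VV[0]=[1, 0, 1]
Event 2: LOCAL 0: VV[0][0]++ -> VV[0]=[2, 0, 1]
Event 3: SEND 0->1: VV[0][0]++ -> VV[0]=[3, 0, 1], msg_vec=[3, 0, 1]; VV[1]=max(VV[1],msg_vec) then VV[1][1]++ -> VV[1]=[3, 1, 1]
Event 4: LOCAL 2: VV[2][2]++ -> VV[2]=[0, 0, 2]
Event 5: LOCAL 0: VV[0][0]++ -> VV[0]=[4, 0, 1]
Event 6: SEND 0->1: VV[0][0]++ -> VV[0]=[5, 0, 1], msg_vec=[5, 0, 1]; VV[1]=max(VV[1],msg_vec) then VV[1][1]++ -> VV[1]=[5, 2, 1]
Event 7: SEND 0->2: VV[0][0]++ -> VV[0]=[6, 0, 1], msg_vec=[6, 0, 1]; VV[2]=max(VV[2],msg_vec) then VV[2][2]++ -> VV[2]=[6, 0, 3]
Final vectors: VV[0]=[6, 0, 1]; VV[1]=[5, 2, 1]; VV[2]=[6, 0, 3]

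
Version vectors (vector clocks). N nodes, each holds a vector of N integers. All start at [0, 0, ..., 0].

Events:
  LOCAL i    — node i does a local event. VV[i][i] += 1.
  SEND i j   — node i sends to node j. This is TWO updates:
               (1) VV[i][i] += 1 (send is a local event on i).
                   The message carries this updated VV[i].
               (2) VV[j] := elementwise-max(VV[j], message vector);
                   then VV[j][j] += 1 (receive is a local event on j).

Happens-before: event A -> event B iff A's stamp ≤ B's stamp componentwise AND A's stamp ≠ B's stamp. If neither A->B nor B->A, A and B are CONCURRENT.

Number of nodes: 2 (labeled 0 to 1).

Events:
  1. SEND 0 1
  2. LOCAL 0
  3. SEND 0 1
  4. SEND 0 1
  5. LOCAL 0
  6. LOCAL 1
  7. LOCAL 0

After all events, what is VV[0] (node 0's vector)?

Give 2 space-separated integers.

Initial: VV[0]=[0, 0]
Initial: VV[1]=[0, 0]
Event 1: SEND 0->1: VV[0][0]++ -> VV[0]=[1, 0], msg_vec=[1, 0]; VV[1]=max(VV[1],msg_vec) then VV[1][1]++ -> VV[1]=[1, 1]
Event 2: LOCAL 0: VV[0][0]++ -> VV[0]=[2, 0]
Event 3: SEND 0->1: VV[0][0]++ -> VV[0]=[3, 0], msg_vec=[3, 0]; VV[1]=max(VV[1],msg_vec) then VV[1][1]++ -> VV[1]=[3, 2]
Event 4: SEND 0->1: VV[0][0]++ -> VV[0]=[4, 0], msg_vec=[4, 0]; VV[1]=max(VV[1],msg_vec) then VV[1][1]++ -> VV[1]=[4, 3]
Event 5: LOCAL 0: VV[0][0]++ -> VV[0]=[5, 0]
Event 6: LOCAL 1: VV[1][1]++ -> VV[1]=[4, 4]
Event 7: LOCAL 0: VV[0][0]++ -> VV[0]=[6, 0]
Final vectors: VV[0]=[6, 0]; VV[1]=[4, 4]

Answer: 6 0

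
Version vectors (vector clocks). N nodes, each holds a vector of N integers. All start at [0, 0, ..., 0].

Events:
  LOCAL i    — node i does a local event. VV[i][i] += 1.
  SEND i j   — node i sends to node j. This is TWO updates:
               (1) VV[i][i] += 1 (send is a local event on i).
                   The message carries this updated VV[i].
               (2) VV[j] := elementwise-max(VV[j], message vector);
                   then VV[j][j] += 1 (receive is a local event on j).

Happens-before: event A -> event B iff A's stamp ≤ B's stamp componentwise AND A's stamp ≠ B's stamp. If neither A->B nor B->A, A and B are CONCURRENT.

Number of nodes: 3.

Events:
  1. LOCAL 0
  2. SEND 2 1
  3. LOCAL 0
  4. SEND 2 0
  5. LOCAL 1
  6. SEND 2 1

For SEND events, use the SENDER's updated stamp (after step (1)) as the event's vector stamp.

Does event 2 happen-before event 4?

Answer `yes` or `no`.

Initial: VV[0]=[0, 0, 0]
Initial: VV[1]=[0, 0, 0]
Initial: VV[2]=[0, 0, 0]
Event 1: LOCAL 0: VV[0][0]++ -> VV[0]=[1, 0, 0]
Event 2: SEND 2->1: VV[2][2]++ -> VV[2]=[0, 0, 1], msg_vec=[0, 0, 1]; VV[1]=max(VV[1],msg_vec) then VV[1][1]++ -> VV[1]=[0, 1, 1]
Event 3: LOCAL 0: VV[0][0]++ -> VV[0]=[2, 0, 0]
Event 4: SEND 2->0: VV[2][2]++ -> VV[2]=[0, 0, 2], msg_vec=[0, 0, 2]; VV[0]=max(VV[0],msg_vec) then VV[0][0]++ -> VV[0]=[3, 0, 2]
Event 5: LOCAL 1: VV[1][1]++ -> VV[1]=[0, 2, 1]
Event 6: SEND 2->1: VV[2][2]++ -> VV[2]=[0, 0, 3], msg_vec=[0, 0, 3]; VV[1]=max(VV[1],msg_vec) then VV[1][1]++ -> VV[1]=[0, 3, 3]
Event 2 stamp: [0, 0, 1]
Event 4 stamp: [0, 0, 2]
[0, 0, 1] <= [0, 0, 2]? True. Equal? False. Happens-before: True

Answer: yes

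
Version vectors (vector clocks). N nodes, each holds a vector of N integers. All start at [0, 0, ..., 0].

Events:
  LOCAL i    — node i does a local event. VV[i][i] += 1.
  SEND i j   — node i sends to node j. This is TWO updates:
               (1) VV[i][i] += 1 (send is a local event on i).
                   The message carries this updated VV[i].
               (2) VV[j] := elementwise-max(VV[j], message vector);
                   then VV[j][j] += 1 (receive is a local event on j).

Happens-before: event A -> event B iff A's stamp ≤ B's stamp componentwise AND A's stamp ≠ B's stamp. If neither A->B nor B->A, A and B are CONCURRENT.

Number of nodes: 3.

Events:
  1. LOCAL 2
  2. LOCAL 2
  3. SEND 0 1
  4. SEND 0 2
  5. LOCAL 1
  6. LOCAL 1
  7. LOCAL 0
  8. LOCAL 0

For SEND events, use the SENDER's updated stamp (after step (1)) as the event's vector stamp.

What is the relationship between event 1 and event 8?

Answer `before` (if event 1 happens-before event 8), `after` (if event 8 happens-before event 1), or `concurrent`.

Initial: VV[0]=[0, 0, 0]
Initial: VV[1]=[0, 0, 0]
Initial: VV[2]=[0, 0, 0]
Event 1: LOCAL 2: VV[2][2]++ -> VV[2]=[0, 0, 1]
Event 2: LOCAL 2: VV[2][2]++ -> VV[2]=[0, 0, 2]
Event 3: SEND 0->1: VV[0][0]++ -> VV[0]=[1, 0, 0], msg_vec=[1, 0, 0]; VV[1]=max(VV[1],msg_vec) then VV[1][1]++ -> VV[1]=[1, 1, 0]
Event 4: SEND 0->2: VV[0][0]++ -> VV[0]=[2, 0, 0], msg_vec=[2, 0, 0]; VV[2]=max(VV[2],msg_vec) then VV[2][2]++ -> VV[2]=[2, 0, 3]
Event 5: LOCAL 1: VV[1][1]++ -> VV[1]=[1, 2, 0]
Event 6: LOCAL 1: VV[1][1]++ -> VV[1]=[1, 3, 0]
Event 7: LOCAL 0: VV[0][0]++ -> VV[0]=[3, 0, 0]
Event 8: LOCAL 0: VV[0][0]++ -> VV[0]=[4, 0, 0]
Event 1 stamp: [0, 0, 1]
Event 8 stamp: [4, 0, 0]
[0, 0, 1] <= [4, 0, 0]? False
[4, 0, 0] <= [0, 0, 1]? False
Relation: concurrent

Answer: concurrent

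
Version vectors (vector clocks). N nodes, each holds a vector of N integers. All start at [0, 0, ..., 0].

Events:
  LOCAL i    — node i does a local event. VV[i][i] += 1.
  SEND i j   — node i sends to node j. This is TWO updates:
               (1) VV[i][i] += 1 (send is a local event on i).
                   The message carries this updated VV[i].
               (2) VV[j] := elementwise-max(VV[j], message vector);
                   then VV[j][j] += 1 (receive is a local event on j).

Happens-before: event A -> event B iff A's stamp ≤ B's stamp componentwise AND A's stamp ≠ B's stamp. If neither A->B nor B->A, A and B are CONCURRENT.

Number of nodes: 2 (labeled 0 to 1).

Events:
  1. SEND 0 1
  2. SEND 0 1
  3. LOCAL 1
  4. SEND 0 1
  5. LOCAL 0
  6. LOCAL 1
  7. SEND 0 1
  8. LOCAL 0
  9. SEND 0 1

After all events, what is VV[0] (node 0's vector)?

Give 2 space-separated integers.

Initial: VV[0]=[0, 0]
Initial: VV[1]=[0, 0]
Event 1: SEND 0->1: VV[0][0]++ -> VV[0]=[1, 0], msg_vec=[1, 0]; VV[1]=max(VV[1],msg_vec) then VV[1][1]++ -> VV[1]=[1, 1]
Event 2: SEND 0->1: VV[0][0]++ -> VV[0]=[2, 0], msg_vec=[2, 0]; VV[1]=max(VV[1],msg_vec) then VV[1][1]++ -> VV[1]=[2, 2]
Event 3: LOCAL 1: VV[1][1]++ -> VV[1]=[2, 3]
Event 4: SEND 0->1: VV[0][0]++ -> VV[0]=[3, 0], msg_vec=[3, 0]; VV[1]=max(VV[1],msg_vec) then VV[1][1]++ -> VV[1]=[3, 4]
Event 5: LOCAL 0: VV[0][0]++ -> VV[0]=[4, 0]
Event 6: LOCAL 1: VV[1][1]++ -> VV[1]=[3, 5]
Event 7: SEND 0->1: VV[0][0]++ -> VV[0]=[5, 0], msg_vec=[5, 0]; VV[1]=max(VV[1],msg_vec) then VV[1][1]++ -> VV[1]=[5, 6]
Event 8: LOCAL 0: VV[0][0]++ -> VV[0]=[6, 0]
Event 9: SEND 0->1: VV[0][0]++ -> VV[0]=[7, 0], msg_vec=[7, 0]; VV[1]=max(VV[1],msg_vec) then VV[1][1]++ -> VV[1]=[7, 7]
Final vectors: VV[0]=[7, 0]; VV[1]=[7, 7]

Answer: 7 0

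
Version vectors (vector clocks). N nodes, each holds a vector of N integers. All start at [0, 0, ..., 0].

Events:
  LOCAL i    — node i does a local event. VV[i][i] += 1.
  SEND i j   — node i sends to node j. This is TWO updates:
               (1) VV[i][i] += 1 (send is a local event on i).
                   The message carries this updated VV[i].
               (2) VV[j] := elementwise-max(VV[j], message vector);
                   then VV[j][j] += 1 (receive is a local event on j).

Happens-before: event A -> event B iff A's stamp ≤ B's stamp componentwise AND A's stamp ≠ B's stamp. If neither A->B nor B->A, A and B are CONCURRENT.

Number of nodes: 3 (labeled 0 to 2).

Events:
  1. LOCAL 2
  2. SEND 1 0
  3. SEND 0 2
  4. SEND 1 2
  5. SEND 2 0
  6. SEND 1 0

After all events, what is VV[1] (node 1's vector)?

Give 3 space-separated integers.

Answer: 0 3 0

Derivation:
Initial: VV[0]=[0, 0, 0]
Initial: VV[1]=[0, 0, 0]
Initial: VV[2]=[0, 0, 0]
Event 1: LOCAL 2: VV[2][2]++ -> VV[2]=[0, 0, 1]
Event 2: SEND 1->0: VV[1][1]++ -> VV[1]=[0, 1, 0], msg_vec=[0, 1, 0]; VV[0]=max(VV[0],msg_vec) then VV[0][0]++ -> VV[0]=[1, 1, 0]
Event 3: SEND 0->2: VV[0][0]++ -> VV[0]=[2, 1, 0], msg_vec=[2, 1, 0]; VV[2]=max(VV[2],msg_vec) then VV[2][2]++ -> VV[2]=[2, 1, 2]
Event 4: SEND 1->2: VV[1][1]++ -> VV[1]=[0, 2, 0], msg_vec=[0, 2, 0]; VV[2]=max(VV[2],msg_vec) then VV[2][2]++ -> VV[2]=[2, 2, 3]
Event 5: SEND 2->0: VV[2][2]++ -> VV[2]=[2, 2, 4], msg_vec=[2, 2, 4]; VV[0]=max(VV[0],msg_vec) then VV[0][0]++ -> VV[0]=[3, 2, 4]
Event 6: SEND 1->0: VV[1][1]++ -> VV[1]=[0, 3, 0], msg_vec=[0, 3, 0]; VV[0]=max(VV[0],msg_vec) then VV[0][0]++ -> VV[0]=[4, 3, 4]
Final vectors: VV[0]=[4, 3, 4]; VV[1]=[0, 3, 0]; VV[2]=[2, 2, 4]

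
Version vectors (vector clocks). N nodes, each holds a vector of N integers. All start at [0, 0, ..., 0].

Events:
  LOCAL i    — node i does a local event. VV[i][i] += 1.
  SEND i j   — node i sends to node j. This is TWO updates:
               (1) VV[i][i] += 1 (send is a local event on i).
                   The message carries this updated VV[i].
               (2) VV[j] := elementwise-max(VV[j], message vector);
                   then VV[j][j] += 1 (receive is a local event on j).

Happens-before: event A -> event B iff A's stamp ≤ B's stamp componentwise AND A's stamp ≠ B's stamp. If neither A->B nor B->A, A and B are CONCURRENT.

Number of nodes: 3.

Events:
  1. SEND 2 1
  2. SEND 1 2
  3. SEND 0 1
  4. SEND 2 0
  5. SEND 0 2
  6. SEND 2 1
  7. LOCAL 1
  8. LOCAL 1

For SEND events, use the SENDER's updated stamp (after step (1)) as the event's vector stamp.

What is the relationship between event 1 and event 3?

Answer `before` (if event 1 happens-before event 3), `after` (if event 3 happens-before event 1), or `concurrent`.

Initial: VV[0]=[0, 0, 0]
Initial: VV[1]=[0, 0, 0]
Initial: VV[2]=[0, 0, 0]
Event 1: SEND 2->1: VV[2][2]++ -> VV[2]=[0, 0, 1], msg_vec=[0, 0, 1]; VV[1]=max(VV[1],msg_vec) then VV[1][1]++ -> VV[1]=[0, 1, 1]
Event 2: SEND 1->2: VV[1][1]++ -> VV[1]=[0, 2, 1], msg_vec=[0, 2, 1]; VV[2]=max(VV[2],msg_vec) then VV[2][2]++ -> VV[2]=[0, 2, 2]
Event 3: SEND 0->1: VV[0][0]++ -> VV[0]=[1, 0, 0], msg_vec=[1, 0, 0]; VV[1]=max(VV[1],msg_vec) then VV[1][1]++ -> VV[1]=[1, 3, 1]
Event 4: SEND 2->0: VV[2][2]++ -> VV[2]=[0, 2, 3], msg_vec=[0, 2, 3]; VV[0]=max(VV[0],msg_vec) then VV[0][0]++ -> VV[0]=[2, 2, 3]
Event 5: SEND 0->2: VV[0][0]++ -> VV[0]=[3, 2, 3], msg_vec=[3, 2, 3]; VV[2]=max(VV[2],msg_vec) then VV[2][2]++ -> VV[2]=[3, 2, 4]
Event 6: SEND 2->1: VV[2][2]++ -> VV[2]=[3, 2, 5], msg_vec=[3, 2, 5]; VV[1]=max(VV[1],msg_vec) then VV[1][1]++ -> VV[1]=[3, 4, 5]
Event 7: LOCAL 1: VV[1][1]++ -> VV[1]=[3, 5, 5]
Event 8: LOCAL 1: VV[1][1]++ -> VV[1]=[3, 6, 5]
Event 1 stamp: [0, 0, 1]
Event 3 stamp: [1, 0, 0]
[0, 0, 1] <= [1, 0, 0]? False
[1, 0, 0] <= [0, 0, 1]? False
Relation: concurrent

Answer: concurrent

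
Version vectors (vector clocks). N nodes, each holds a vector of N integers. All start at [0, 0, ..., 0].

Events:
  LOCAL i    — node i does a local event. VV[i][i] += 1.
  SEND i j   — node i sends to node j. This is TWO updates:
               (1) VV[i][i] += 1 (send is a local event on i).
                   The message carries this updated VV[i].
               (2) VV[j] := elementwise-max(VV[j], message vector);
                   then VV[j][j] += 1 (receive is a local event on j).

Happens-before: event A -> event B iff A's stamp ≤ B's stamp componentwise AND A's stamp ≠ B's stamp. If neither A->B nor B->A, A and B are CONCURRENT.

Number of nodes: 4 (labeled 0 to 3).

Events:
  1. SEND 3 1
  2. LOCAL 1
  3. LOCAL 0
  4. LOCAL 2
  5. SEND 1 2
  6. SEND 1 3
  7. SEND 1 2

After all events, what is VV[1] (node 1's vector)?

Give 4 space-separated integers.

Answer: 0 5 0 1

Derivation:
Initial: VV[0]=[0, 0, 0, 0]
Initial: VV[1]=[0, 0, 0, 0]
Initial: VV[2]=[0, 0, 0, 0]
Initial: VV[3]=[0, 0, 0, 0]
Event 1: SEND 3->1: VV[3][3]++ -> VV[3]=[0, 0, 0, 1], msg_vec=[0, 0, 0, 1]; VV[1]=max(VV[1],msg_vec) then VV[1][1]++ -> VV[1]=[0, 1, 0, 1]
Event 2: LOCAL 1: VV[1][1]++ -> VV[1]=[0, 2, 0, 1]
Event 3: LOCAL 0: VV[0][0]++ -> VV[0]=[1, 0, 0, 0]
Event 4: LOCAL 2: VV[2][2]++ -> VV[2]=[0, 0, 1, 0]
Event 5: SEND 1->2: VV[1][1]++ -> VV[1]=[0, 3, 0, 1], msg_vec=[0, 3, 0, 1]; VV[2]=max(VV[2],msg_vec) then VV[2][2]++ -> VV[2]=[0, 3, 2, 1]
Event 6: SEND 1->3: VV[1][1]++ -> VV[1]=[0, 4, 0, 1], msg_vec=[0, 4, 0, 1]; VV[3]=max(VV[3],msg_vec) then VV[3][3]++ -> VV[3]=[0, 4, 0, 2]
Event 7: SEND 1->2: VV[1][1]++ -> VV[1]=[0, 5, 0, 1], msg_vec=[0, 5, 0, 1]; VV[2]=max(VV[2],msg_vec) then VV[2][2]++ -> VV[2]=[0, 5, 3, 1]
Final vectors: VV[0]=[1, 0, 0, 0]; VV[1]=[0, 5, 0, 1]; VV[2]=[0, 5, 3, 1]; VV[3]=[0, 4, 0, 2]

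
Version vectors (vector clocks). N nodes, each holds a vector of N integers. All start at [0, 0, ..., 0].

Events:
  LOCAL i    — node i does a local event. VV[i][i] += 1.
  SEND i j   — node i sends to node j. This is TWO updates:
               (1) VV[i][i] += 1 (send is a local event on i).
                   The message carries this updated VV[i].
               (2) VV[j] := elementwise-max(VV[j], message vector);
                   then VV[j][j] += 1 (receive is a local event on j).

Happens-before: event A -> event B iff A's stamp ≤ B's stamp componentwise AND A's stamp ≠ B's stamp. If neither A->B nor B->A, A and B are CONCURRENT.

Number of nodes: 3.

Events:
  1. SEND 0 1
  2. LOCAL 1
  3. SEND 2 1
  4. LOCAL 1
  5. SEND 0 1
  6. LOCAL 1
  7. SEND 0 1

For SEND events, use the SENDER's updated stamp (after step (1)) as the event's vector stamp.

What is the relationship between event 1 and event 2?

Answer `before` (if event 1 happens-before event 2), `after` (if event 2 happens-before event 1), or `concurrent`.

Answer: before

Derivation:
Initial: VV[0]=[0, 0, 0]
Initial: VV[1]=[0, 0, 0]
Initial: VV[2]=[0, 0, 0]
Event 1: SEND 0->1: VV[0][0]++ -> VV[0]=[1, 0, 0], msg_vec=[1, 0, 0]; VV[1]=max(VV[1],msg_vec) then VV[1][1]++ -> VV[1]=[1, 1, 0]
Event 2: LOCAL 1: VV[1][1]++ -> VV[1]=[1, 2, 0]
Event 3: SEND 2->1: VV[2][2]++ -> VV[2]=[0, 0, 1], msg_vec=[0, 0, 1]; VV[1]=max(VV[1],msg_vec) then VV[1][1]++ -> VV[1]=[1, 3, 1]
Event 4: LOCAL 1: VV[1][1]++ -> VV[1]=[1, 4, 1]
Event 5: SEND 0->1: VV[0][0]++ -> VV[0]=[2, 0, 0], msg_vec=[2, 0, 0]; VV[1]=max(VV[1],msg_vec) then VV[1][1]++ -> VV[1]=[2, 5, 1]
Event 6: LOCAL 1: VV[1][1]++ -> VV[1]=[2, 6, 1]
Event 7: SEND 0->1: VV[0][0]++ -> VV[0]=[3, 0, 0], msg_vec=[3, 0, 0]; VV[1]=max(VV[1],msg_vec) then VV[1][1]++ -> VV[1]=[3, 7, 1]
Event 1 stamp: [1, 0, 0]
Event 2 stamp: [1, 2, 0]
[1, 0, 0] <= [1, 2, 0]? True
[1, 2, 0] <= [1, 0, 0]? False
Relation: before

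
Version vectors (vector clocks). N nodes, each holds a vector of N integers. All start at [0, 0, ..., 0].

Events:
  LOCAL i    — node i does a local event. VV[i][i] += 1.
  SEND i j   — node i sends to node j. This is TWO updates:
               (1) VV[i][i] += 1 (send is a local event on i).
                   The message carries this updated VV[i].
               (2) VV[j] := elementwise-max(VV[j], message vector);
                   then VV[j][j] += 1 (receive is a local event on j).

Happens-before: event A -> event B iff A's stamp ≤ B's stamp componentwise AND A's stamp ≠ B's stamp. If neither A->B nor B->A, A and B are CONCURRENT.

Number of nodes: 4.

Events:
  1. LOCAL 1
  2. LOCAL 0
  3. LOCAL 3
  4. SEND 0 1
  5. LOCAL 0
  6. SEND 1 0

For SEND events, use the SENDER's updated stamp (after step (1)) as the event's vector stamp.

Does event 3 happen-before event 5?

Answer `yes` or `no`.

Answer: no

Derivation:
Initial: VV[0]=[0, 0, 0, 0]
Initial: VV[1]=[0, 0, 0, 0]
Initial: VV[2]=[0, 0, 0, 0]
Initial: VV[3]=[0, 0, 0, 0]
Event 1: LOCAL 1: VV[1][1]++ -> VV[1]=[0, 1, 0, 0]
Event 2: LOCAL 0: VV[0][0]++ -> VV[0]=[1, 0, 0, 0]
Event 3: LOCAL 3: VV[3][3]++ -> VV[3]=[0, 0, 0, 1]
Event 4: SEND 0->1: VV[0][0]++ -> VV[0]=[2, 0, 0, 0], msg_vec=[2, 0, 0, 0]; VV[1]=max(VV[1],msg_vec) then VV[1][1]++ -> VV[1]=[2, 2, 0, 0]
Event 5: LOCAL 0: VV[0][0]++ -> VV[0]=[3, 0, 0, 0]
Event 6: SEND 1->0: VV[1][1]++ -> VV[1]=[2, 3, 0, 0], msg_vec=[2, 3, 0, 0]; VV[0]=max(VV[0],msg_vec) then VV[0][0]++ -> VV[0]=[4, 3, 0, 0]
Event 3 stamp: [0, 0, 0, 1]
Event 5 stamp: [3, 0, 0, 0]
[0, 0, 0, 1] <= [3, 0, 0, 0]? False. Equal? False. Happens-before: False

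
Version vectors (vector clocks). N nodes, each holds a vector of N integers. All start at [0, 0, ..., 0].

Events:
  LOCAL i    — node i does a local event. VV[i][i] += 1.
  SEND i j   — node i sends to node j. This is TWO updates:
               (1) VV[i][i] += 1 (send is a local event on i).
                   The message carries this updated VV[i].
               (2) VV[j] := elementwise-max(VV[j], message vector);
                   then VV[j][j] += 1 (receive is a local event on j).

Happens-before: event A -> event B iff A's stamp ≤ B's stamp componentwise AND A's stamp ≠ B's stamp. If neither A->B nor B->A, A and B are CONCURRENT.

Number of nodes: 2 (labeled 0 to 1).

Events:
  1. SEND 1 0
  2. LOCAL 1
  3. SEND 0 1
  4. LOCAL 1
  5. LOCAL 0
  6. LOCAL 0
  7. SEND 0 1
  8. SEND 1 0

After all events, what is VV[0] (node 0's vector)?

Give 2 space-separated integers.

Answer: 6 6

Derivation:
Initial: VV[0]=[0, 0]
Initial: VV[1]=[0, 0]
Event 1: SEND 1->0: VV[1][1]++ -> VV[1]=[0, 1], msg_vec=[0, 1]; VV[0]=max(VV[0],msg_vec) then VV[0][0]++ -> VV[0]=[1, 1]
Event 2: LOCAL 1: VV[1][1]++ -> VV[1]=[0, 2]
Event 3: SEND 0->1: VV[0][0]++ -> VV[0]=[2, 1], msg_vec=[2, 1]; VV[1]=max(VV[1],msg_vec) then VV[1][1]++ -> VV[1]=[2, 3]
Event 4: LOCAL 1: VV[1][1]++ -> VV[1]=[2, 4]
Event 5: LOCAL 0: VV[0][0]++ -> VV[0]=[3, 1]
Event 6: LOCAL 0: VV[0][0]++ -> VV[0]=[4, 1]
Event 7: SEND 0->1: VV[0][0]++ -> VV[0]=[5, 1], msg_vec=[5, 1]; VV[1]=max(VV[1],msg_vec) then VV[1][1]++ -> VV[1]=[5, 5]
Event 8: SEND 1->0: VV[1][1]++ -> VV[1]=[5, 6], msg_vec=[5, 6]; VV[0]=max(VV[0],msg_vec) then VV[0][0]++ -> VV[0]=[6, 6]
Final vectors: VV[0]=[6, 6]; VV[1]=[5, 6]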